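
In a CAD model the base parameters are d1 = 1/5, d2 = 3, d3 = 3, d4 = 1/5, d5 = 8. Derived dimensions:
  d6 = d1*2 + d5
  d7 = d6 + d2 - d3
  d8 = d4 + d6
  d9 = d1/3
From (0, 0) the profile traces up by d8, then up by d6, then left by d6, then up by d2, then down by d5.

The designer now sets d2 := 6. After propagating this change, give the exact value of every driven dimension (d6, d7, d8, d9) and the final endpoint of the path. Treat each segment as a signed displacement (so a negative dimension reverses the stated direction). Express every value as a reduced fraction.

Apply edit: d2 := 6
  d6 = d1*2 + d5 = 42/5
  d7 = d6 + d2 - d3 = 57/5
  d8 = d4 + d6 = 43/5
  d9 = d1/3 = 1/15
Walk from origin (0, 0):
  seg 1: up by d8 = 43/5 → (0, 43/5)
  seg 2: up by d6 = 42/5 → (0, 17)
  seg 3: left by d6 = 42/5 → (-42/5, 17)
  seg 4: up by d2 = 6 → (-42/5, 23)
  seg 5: down by d5 = 8 → (-42/5, 15)

d6 = 42/5
d7 = 57/5
d8 = 43/5
d9 = 1/15
endpoint = (-42/5, 15)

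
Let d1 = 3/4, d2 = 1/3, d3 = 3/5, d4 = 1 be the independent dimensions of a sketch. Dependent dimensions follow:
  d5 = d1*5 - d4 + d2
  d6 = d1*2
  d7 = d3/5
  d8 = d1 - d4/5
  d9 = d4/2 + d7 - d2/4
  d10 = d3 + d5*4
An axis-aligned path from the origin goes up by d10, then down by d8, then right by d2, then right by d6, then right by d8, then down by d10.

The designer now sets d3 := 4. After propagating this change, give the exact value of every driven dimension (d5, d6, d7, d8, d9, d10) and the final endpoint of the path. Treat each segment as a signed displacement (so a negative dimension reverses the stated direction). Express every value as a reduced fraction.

Apply edit: d3 := 4
  d5 = d1*5 - d4 + d2 = 37/12
  d6 = d1*2 = 3/2
  d7 = d3/5 = 4/5
  d8 = d1 - d4/5 = 11/20
  d9 = d4/2 + d7 - d2/4 = 73/60
  d10 = d3 + d5*4 = 49/3
Walk from origin (0, 0):
  seg 1: up by d10 = 49/3 → (0, 49/3)
  seg 2: down by d8 = 11/20 → (0, 947/60)
  seg 3: right by d2 = 1/3 → (1/3, 947/60)
  seg 4: right by d6 = 3/2 → (11/6, 947/60)
  seg 5: right by d8 = 11/20 → (143/60, 947/60)
  seg 6: down by d10 = 49/3 → (143/60, -11/20)

d5 = 37/12
d6 = 3/2
d7 = 4/5
d8 = 11/20
d9 = 73/60
d10 = 49/3
endpoint = (143/60, -11/20)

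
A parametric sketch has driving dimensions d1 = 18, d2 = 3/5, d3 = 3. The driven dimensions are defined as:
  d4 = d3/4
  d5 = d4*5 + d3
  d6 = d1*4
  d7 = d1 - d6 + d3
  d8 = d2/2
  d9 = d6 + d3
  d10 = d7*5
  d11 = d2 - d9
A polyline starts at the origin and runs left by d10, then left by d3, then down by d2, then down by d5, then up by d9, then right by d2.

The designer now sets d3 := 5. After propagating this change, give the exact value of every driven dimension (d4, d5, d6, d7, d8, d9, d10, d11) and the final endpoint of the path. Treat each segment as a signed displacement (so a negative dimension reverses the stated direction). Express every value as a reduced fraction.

Apply edit: d3 := 5
  d4 = d3/4 = 5/4
  d5 = d4*5 + d3 = 45/4
  d6 = d1*4 = 72
  d7 = d1 - d6 + d3 = -49
  d8 = d2/2 = 3/10
  d9 = d6 + d3 = 77
  d10 = d7*5 = -245
  d11 = d2 - d9 = -382/5
Walk from origin (0, 0):
  seg 1: left by d10 = -245 → (245, 0)
  seg 2: left by d3 = 5 → (240, 0)
  seg 3: down by d2 = 3/5 → (240, -3/5)
  seg 4: down by d5 = 45/4 → (240, -237/20)
  seg 5: up by d9 = 77 → (240, 1303/20)
  seg 6: right by d2 = 3/5 → (1203/5, 1303/20)

d4 = 5/4
d5 = 45/4
d6 = 72
d7 = -49
d8 = 3/10
d9 = 77
d10 = -245
d11 = -382/5
endpoint = (1203/5, 1303/20)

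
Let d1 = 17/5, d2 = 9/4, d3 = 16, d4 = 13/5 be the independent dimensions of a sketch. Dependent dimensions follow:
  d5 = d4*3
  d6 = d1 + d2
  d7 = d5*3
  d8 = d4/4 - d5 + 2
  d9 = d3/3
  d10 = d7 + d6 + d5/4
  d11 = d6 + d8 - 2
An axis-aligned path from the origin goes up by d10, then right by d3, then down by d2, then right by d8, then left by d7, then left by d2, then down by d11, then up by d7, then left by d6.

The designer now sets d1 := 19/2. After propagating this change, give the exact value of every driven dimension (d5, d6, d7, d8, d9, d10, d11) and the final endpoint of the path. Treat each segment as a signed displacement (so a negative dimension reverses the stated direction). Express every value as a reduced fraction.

d5 = 39/5
d6 = 47/4
d7 = 117/5
d8 = -103/20
d9 = 16/3
d10 = 371/10
d11 = 23/5
endpoint = (-531/20, 1073/20)

Apply edit: d1 := 19/2
  d5 = d4*3 = 39/5
  d6 = d1 + d2 = 47/4
  d7 = d5*3 = 117/5
  d8 = d4/4 - d5 + 2 = -103/20
  d9 = d3/3 = 16/3
  d10 = d7 + d6 + d5/4 = 371/10
  d11 = d6 + d8 - 2 = 23/5
Walk from origin (0, 0):
  seg 1: up by d10 = 371/10 → (0, 371/10)
  seg 2: right by d3 = 16 → (16, 371/10)
  seg 3: down by d2 = 9/4 → (16, 697/20)
  seg 4: right by d8 = -103/20 → (217/20, 697/20)
  seg 5: left by d7 = 117/5 → (-251/20, 697/20)
  seg 6: left by d2 = 9/4 → (-74/5, 697/20)
  seg 7: down by d11 = 23/5 → (-74/5, 121/4)
  seg 8: up by d7 = 117/5 → (-74/5, 1073/20)
  seg 9: left by d6 = 47/4 → (-531/20, 1073/20)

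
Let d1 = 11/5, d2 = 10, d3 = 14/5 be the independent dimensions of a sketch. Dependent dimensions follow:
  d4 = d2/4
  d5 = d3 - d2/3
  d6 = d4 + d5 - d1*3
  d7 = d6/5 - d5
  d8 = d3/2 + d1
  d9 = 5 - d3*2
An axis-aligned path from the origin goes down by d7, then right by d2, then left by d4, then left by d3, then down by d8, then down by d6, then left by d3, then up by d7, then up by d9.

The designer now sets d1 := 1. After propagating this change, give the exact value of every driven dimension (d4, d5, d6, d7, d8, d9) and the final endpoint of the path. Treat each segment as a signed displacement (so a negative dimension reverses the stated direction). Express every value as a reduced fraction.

Apply edit: d1 := 1
  d4 = d2/4 = 5/2
  d5 = d3 - d2/3 = -8/15
  d6 = d4 + d5 - d1*3 = -31/30
  d7 = d6/5 - d5 = 49/150
  d8 = d3/2 + d1 = 12/5
  d9 = 5 - d3*2 = -3/5
Walk from origin (0, 0):
  seg 1: down by d7 = 49/150 → (0, -49/150)
  seg 2: right by d2 = 10 → (10, -49/150)
  seg 3: left by d4 = 5/2 → (15/2, -49/150)
  seg 4: left by d3 = 14/5 → (47/10, -49/150)
  seg 5: down by d8 = 12/5 → (47/10, -409/150)
  seg 6: down by d6 = -31/30 → (47/10, -127/75)
  seg 7: left by d3 = 14/5 → (19/10, -127/75)
  seg 8: up by d7 = 49/150 → (19/10, -41/30)
  seg 9: up by d9 = -3/5 → (19/10, -59/30)

d4 = 5/2
d5 = -8/15
d6 = -31/30
d7 = 49/150
d8 = 12/5
d9 = -3/5
endpoint = (19/10, -59/30)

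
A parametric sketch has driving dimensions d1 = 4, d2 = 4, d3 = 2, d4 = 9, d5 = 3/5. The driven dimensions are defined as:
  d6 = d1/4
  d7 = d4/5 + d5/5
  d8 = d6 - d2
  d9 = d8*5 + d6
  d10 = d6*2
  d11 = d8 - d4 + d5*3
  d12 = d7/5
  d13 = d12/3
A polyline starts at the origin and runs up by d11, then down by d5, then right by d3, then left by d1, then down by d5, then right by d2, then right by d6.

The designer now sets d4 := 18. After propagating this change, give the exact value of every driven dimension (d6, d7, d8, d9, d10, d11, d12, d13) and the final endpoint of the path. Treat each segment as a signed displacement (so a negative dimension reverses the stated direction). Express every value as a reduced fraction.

d6 = 1
d7 = 93/25
d8 = -3
d9 = -14
d10 = 2
d11 = -96/5
d12 = 93/125
d13 = 31/125
endpoint = (3, -102/5)

Apply edit: d4 := 18
  d6 = d1/4 = 1
  d7 = d4/5 + d5/5 = 93/25
  d8 = d6 - d2 = -3
  d9 = d8*5 + d6 = -14
  d10 = d6*2 = 2
  d11 = d8 - d4 + d5*3 = -96/5
  d12 = d7/5 = 93/125
  d13 = d12/3 = 31/125
Walk from origin (0, 0):
  seg 1: up by d11 = -96/5 → (0, -96/5)
  seg 2: down by d5 = 3/5 → (0, -99/5)
  seg 3: right by d3 = 2 → (2, -99/5)
  seg 4: left by d1 = 4 → (-2, -99/5)
  seg 5: down by d5 = 3/5 → (-2, -102/5)
  seg 6: right by d2 = 4 → (2, -102/5)
  seg 7: right by d6 = 1 → (3, -102/5)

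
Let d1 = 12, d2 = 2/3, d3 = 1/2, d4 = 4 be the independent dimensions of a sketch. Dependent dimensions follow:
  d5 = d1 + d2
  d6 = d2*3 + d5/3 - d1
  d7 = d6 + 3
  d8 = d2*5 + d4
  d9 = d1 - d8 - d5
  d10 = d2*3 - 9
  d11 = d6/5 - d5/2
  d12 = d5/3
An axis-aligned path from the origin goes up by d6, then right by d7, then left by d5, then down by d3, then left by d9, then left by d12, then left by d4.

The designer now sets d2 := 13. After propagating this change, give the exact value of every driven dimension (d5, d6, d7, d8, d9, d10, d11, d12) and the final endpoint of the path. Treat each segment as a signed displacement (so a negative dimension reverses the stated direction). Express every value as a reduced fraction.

d5 = 25
d6 = 106/3
d7 = 115/3
d8 = 69
d9 = -82
d10 = 30
d11 = -163/30
d12 = 25/3
endpoint = (83, 209/6)

Apply edit: d2 := 13
  d5 = d1 + d2 = 25
  d6 = d2*3 + d5/3 - d1 = 106/3
  d7 = d6 + 3 = 115/3
  d8 = d2*5 + d4 = 69
  d9 = d1 - d8 - d5 = -82
  d10 = d2*3 - 9 = 30
  d11 = d6/5 - d5/2 = -163/30
  d12 = d5/3 = 25/3
Walk from origin (0, 0):
  seg 1: up by d6 = 106/3 → (0, 106/3)
  seg 2: right by d7 = 115/3 → (115/3, 106/3)
  seg 3: left by d5 = 25 → (40/3, 106/3)
  seg 4: down by d3 = 1/2 → (40/3, 209/6)
  seg 5: left by d9 = -82 → (286/3, 209/6)
  seg 6: left by d12 = 25/3 → (87, 209/6)
  seg 7: left by d4 = 4 → (83, 209/6)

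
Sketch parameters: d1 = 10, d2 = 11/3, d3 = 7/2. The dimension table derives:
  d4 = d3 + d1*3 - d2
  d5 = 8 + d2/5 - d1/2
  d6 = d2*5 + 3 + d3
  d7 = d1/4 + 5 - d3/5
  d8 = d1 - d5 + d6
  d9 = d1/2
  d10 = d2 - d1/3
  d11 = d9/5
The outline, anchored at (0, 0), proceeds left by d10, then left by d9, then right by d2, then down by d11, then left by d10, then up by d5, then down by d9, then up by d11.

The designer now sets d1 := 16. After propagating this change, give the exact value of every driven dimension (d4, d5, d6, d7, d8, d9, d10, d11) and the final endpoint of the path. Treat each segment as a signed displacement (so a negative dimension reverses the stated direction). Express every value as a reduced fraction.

Apply edit: d1 := 16
  d4 = d3 + d1*3 - d2 = 287/6
  d5 = 8 + d2/5 - d1/2 = 11/15
  d6 = d2*5 + 3 + d3 = 149/6
  d7 = d1/4 + 5 - d3/5 = 83/10
  d8 = d1 - d5 + d6 = 401/10
  d9 = d1/2 = 8
  d10 = d2 - d1/3 = -5/3
  d11 = d9/5 = 8/5
Walk from origin (0, 0):
  seg 1: left by d10 = -5/3 → (5/3, 0)
  seg 2: left by d9 = 8 → (-19/3, 0)
  seg 3: right by d2 = 11/3 → (-8/3, 0)
  seg 4: down by d11 = 8/5 → (-8/3, -8/5)
  seg 5: left by d10 = -5/3 → (-1, -8/5)
  seg 6: up by d5 = 11/15 → (-1, -13/15)
  seg 7: down by d9 = 8 → (-1, -133/15)
  seg 8: up by d11 = 8/5 → (-1, -109/15)

d4 = 287/6
d5 = 11/15
d6 = 149/6
d7 = 83/10
d8 = 401/10
d9 = 8
d10 = -5/3
d11 = 8/5
endpoint = (-1, -109/15)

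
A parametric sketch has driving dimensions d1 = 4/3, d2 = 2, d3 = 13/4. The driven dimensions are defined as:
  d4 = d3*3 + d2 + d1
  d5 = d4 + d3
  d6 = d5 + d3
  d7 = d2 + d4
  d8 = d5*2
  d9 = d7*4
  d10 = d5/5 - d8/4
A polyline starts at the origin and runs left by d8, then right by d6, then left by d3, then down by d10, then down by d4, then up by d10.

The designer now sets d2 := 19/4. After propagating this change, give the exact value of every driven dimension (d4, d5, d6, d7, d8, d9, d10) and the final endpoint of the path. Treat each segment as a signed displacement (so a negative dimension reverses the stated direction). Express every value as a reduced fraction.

d4 = 95/6
d5 = 229/12
d6 = 67/3
d7 = 247/12
d8 = 229/6
d9 = 247/3
d10 = -229/40
endpoint = (-229/12, -95/6)

Apply edit: d2 := 19/4
  d4 = d3*3 + d2 + d1 = 95/6
  d5 = d4 + d3 = 229/12
  d6 = d5 + d3 = 67/3
  d7 = d2 + d4 = 247/12
  d8 = d5*2 = 229/6
  d9 = d7*4 = 247/3
  d10 = d5/5 - d8/4 = -229/40
Walk from origin (0, 0):
  seg 1: left by d8 = 229/6 → (-229/6, 0)
  seg 2: right by d6 = 67/3 → (-95/6, 0)
  seg 3: left by d3 = 13/4 → (-229/12, 0)
  seg 4: down by d10 = -229/40 → (-229/12, 229/40)
  seg 5: down by d4 = 95/6 → (-229/12, -1213/120)
  seg 6: up by d10 = -229/40 → (-229/12, -95/6)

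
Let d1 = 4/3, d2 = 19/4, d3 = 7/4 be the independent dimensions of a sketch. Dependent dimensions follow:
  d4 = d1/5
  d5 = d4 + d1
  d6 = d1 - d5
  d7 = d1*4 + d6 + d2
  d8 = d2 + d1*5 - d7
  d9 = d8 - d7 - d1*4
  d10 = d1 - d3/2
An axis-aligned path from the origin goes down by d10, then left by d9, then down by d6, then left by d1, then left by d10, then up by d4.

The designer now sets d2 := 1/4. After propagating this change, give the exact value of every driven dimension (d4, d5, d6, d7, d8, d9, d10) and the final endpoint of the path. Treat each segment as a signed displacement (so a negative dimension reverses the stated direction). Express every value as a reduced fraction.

d4 = 4/15
d5 = 8/5
d6 = -4/15
d7 = 319/60
d8 = 8/5
d9 = -181/20
d10 = 11/24
endpoint = (871/120, 3/40)

Apply edit: d2 := 1/4
  d4 = d1/5 = 4/15
  d5 = d4 + d1 = 8/5
  d6 = d1 - d5 = -4/15
  d7 = d1*4 + d6 + d2 = 319/60
  d8 = d2 + d1*5 - d7 = 8/5
  d9 = d8 - d7 - d1*4 = -181/20
  d10 = d1 - d3/2 = 11/24
Walk from origin (0, 0):
  seg 1: down by d10 = 11/24 → (0, -11/24)
  seg 2: left by d9 = -181/20 → (181/20, -11/24)
  seg 3: down by d6 = -4/15 → (181/20, -23/120)
  seg 4: left by d1 = 4/3 → (463/60, -23/120)
  seg 5: left by d10 = 11/24 → (871/120, -23/120)
  seg 6: up by d4 = 4/15 → (871/120, 3/40)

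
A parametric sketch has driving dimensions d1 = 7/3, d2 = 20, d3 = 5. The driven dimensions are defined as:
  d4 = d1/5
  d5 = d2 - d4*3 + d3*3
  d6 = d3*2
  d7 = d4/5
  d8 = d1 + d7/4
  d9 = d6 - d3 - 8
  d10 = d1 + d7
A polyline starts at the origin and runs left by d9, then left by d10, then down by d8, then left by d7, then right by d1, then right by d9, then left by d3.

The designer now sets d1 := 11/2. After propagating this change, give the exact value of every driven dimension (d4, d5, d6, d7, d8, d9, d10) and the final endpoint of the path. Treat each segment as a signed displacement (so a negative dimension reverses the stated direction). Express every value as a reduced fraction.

d4 = 11/10
d5 = 317/10
d6 = 10
d7 = 11/50
d8 = 1111/200
d9 = -3
d10 = 143/25
endpoint = (-136/25, -1111/200)

Apply edit: d1 := 11/2
  d4 = d1/5 = 11/10
  d5 = d2 - d4*3 + d3*3 = 317/10
  d6 = d3*2 = 10
  d7 = d4/5 = 11/50
  d8 = d1 + d7/4 = 1111/200
  d9 = d6 - d3 - 8 = -3
  d10 = d1 + d7 = 143/25
Walk from origin (0, 0):
  seg 1: left by d9 = -3 → (3, 0)
  seg 2: left by d10 = 143/25 → (-68/25, 0)
  seg 3: down by d8 = 1111/200 → (-68/25, -1111/200)
  seg 4: left by d7 = 11/50 → (-147/50, -1111/200)
  seg 5: right by d1 = 11/2 → (64/25, -1111/200)
  seg 6: right by d9 = -3 → (-11/25, -1111/200)
  seg 7: left by d3 = 5 → (-136/25, -1111/200)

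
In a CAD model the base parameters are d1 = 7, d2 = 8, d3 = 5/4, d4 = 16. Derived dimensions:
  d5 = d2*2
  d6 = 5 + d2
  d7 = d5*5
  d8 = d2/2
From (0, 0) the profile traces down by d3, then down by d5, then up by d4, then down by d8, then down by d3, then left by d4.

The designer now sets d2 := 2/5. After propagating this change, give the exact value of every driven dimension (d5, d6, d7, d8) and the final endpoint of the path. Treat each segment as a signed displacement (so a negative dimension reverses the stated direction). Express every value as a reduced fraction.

Apply edit: d2 := 2/5
  d5 = d2*2 = 4/5
  d6 = 5 + d2 = 27/5
  d7 = d5*5 = 4
  d8 = d2/2 = 1/5
Walk from origin (0, 0):
  seg 1: down by d3 = 5/4 → (0, -5/4)
  seg 2: down by d5 = 4/5 → (0, -41/20)
  seg 3: up by d4 = 16 → (0, 279/20)
  seg 4: down by d8 = 1/5 → (0, 55/4)
  seg 5: down by d3 = 5/4 → (0, 25/2)
  seg 6: left by d4 = 16 → (-16, 25/2)

d5 = 4/5
d6 = 27/5
d7 = 4
d8 = 1/5
endpoint = (-16, 25/2)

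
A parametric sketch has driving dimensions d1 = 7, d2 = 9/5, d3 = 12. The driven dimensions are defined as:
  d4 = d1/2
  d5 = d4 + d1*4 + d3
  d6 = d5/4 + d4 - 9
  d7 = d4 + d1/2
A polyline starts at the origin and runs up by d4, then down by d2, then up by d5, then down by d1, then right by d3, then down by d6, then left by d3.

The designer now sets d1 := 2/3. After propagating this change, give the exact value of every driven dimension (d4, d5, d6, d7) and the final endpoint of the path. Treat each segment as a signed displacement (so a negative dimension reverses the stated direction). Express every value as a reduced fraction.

d4 = 1/3
d5 = 15
d6 = -59/12
d7 = 2/3
endpoint = (0, 1067/60)

Apply edit: d1 := 2/3
  d4 = d1/2 = 1/3
  d5 = d4 + d1*4 + d3 = 15
  d6 = d5/4 + d4 - 9 = -59/12
  d7 = d4 + d1/2 = 2/3
Walk from origin (0, 0):
  seg 1: up by d4 = 1/3 → (0, 1/3)
  seg 2: down by d2 = 9/5 → (0, -22/15)
  seg 3: up by d5 = 15 → (0, 203/15)
  seg 4: down by d1 = 2/3 → (0, 193/15)
  seg 5: right by d3 = 12 → (12, 193/15)
  seg 6: down by d6 = -59/12 → (12, 1067/60)
  seg 7: left by d3 = 12 → (0, 1067/60)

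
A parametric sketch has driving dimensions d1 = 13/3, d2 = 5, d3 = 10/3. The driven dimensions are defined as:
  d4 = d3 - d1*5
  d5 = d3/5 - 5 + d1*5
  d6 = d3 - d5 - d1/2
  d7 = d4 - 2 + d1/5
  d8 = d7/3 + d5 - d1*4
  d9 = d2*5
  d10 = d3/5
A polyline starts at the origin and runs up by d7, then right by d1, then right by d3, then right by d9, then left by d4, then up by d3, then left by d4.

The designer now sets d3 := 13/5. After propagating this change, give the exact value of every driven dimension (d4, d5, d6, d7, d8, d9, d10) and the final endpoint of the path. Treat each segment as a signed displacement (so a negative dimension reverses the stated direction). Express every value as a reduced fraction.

Apply edit: d3 := 13/5
  d4 = d3 - d1*5 = -286/15
  d5 = d3/5 - 5 + d1*5 = 1289/75
  d6 = d3 - d5 - d1/2 = -2513/150
  d7 = d4 - 2 + d1/5 = -101/5
  d8 = d7/3 + d5 - d1*4 = -172/25
  d9 = d2*5 = 25
  d10 = d3/5 = 13/25
Walk from origin (0, 0):
  seg 1: up by d7 = -101/5 → (0, -101/5)
  seg 2: right by d1 = 13/3 → (13/3, -101/5)
  seg 3: right by d3 = 13/5 → (104/15, -101/5)
  seg 4: right by d9 = 25 → (479/15, -101/5)
  seg 5: left by d4 = -286/15 → (51, -101/5)
  seg 6: up by d3 = 13/5 → (51, -88/5)
  seg 7: left by d4 = -286/15 → (1051/15, -88/5)

d4 = -286/15
d5 = 1289/75
d6 = -2513/150
d7 = -101/5
d8 = -172/25
d9 = 25
d10 = 13/25
endpoint = (1051/15, -88/5)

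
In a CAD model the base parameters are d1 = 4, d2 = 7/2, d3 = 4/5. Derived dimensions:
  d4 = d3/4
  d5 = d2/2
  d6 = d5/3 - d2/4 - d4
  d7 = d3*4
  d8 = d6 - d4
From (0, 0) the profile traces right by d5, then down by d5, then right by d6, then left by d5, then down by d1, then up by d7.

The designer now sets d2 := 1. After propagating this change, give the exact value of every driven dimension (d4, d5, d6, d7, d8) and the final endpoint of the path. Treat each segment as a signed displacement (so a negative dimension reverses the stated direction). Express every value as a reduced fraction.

d4 = 1/5
d5 = 1/2
d6 = -17/60
d7 = 16/5
d8 = -29/60
endpoint = (-17/60, -13/10)

Apply edit: d2 := 1
  d4 = d3/4 = 1/5
  d5 = d2/2 = 1/2
  d6 = d5/3 - d2/4 - d4 = -17/60
  d7 = d3*4 = 16/5
  d8 = d6 - d4 = -29/60
Walk from origin (0, 0):
  seg 1: right by d5 = 1/2 → (1/2, 0)
  seg 2: down by d5 = 1/2 → (1/2, -1/2)
  seg 3: right by d6 = -17/60 → (13/60, -1/2)
  seg 4: left by d5 = 1/2 → (-17/60, -1/2)
  seg 5: down by d1 = 4 → (-17/60, -9/2)
  seg 6: up by d7 = 16/5 → (-17/60, -13/10)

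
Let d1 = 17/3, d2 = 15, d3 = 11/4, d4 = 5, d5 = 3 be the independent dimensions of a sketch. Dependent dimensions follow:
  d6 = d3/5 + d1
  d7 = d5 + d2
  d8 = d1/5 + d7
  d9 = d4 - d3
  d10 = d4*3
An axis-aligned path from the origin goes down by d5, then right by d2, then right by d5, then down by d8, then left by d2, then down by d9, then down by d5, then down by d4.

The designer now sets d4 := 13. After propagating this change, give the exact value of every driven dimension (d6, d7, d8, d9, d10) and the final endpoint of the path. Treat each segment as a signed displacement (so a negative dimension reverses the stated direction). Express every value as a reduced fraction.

d6 = 373/60
d7 = 18
d8 = 287/15
d9 = 41/4
d10 = 39
endpoint = (3, -2903/60)

Apply edit: d4 := 13
  d6 = d3/5 + d1 = 373/60
  d7 = d5 + d2 = 18
  d8 = d1/5 + d7 = 287/15
  d9 = d4 - d3 = 41/4
  d10 = d4*3 = 39
Walk from origin (0, 0):
  seg 1: down by d5 = 3 → (0, -3)
  seg 2: right by d2 = 15 → (15, -3)
  seg 3: right by d5 = 3 → (18, -3)
  seg 4: down by d8 = 287/15 → (18, -332/15)
  seg 5: left by d2 = 15 → (3, -332/15)
  seg 6: down by d9 = 41/4 → (3, -1943/60)
  seg 7: down by d5 = 3 → (3, -2123/60)
  seg 8: down by d4 = 13 → (3, -2903/60)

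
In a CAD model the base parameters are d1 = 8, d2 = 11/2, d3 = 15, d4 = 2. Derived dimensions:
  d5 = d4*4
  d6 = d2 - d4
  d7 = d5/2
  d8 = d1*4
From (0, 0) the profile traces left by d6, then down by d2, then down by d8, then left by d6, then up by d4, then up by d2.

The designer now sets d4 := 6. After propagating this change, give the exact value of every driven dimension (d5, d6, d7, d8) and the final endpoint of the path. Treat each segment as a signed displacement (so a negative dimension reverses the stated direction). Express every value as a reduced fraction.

Apply edit: d4 := 6
  d5 = d4*4 = 24
  d6 = d2 - d4 = -1/2
  d7 = d5/2 = 12
  d8 = d1*4 = 32
Walk from origin (0, 0):
  seg 1: left by d6 = -1/2 → (1/2, 0)
  seg 2: down by d2 = 11/2 → (1/2, -11/2)
  seg 3: down by d8 = 32 → (1/2, -75/2)
  seg 4: left by d6 = -1/2 → (1, -75/2)
  seg 5: up by d4 = 6 → (1, -63/2)
  seg 6: up by d2 = 11/2 → (1, -26)

d5 = 24
d6 = -1/2
d7 = 12
d8 = 32
endpoint = (1, -26)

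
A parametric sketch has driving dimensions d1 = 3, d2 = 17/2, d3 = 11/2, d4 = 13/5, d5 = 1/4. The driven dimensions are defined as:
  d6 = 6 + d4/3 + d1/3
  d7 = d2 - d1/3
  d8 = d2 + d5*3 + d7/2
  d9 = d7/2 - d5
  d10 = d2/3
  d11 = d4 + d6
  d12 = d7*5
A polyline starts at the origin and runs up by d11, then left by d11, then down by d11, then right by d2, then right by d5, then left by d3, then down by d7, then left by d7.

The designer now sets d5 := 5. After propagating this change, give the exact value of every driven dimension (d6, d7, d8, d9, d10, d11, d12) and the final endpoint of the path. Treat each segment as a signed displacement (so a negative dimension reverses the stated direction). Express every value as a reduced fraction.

Apply edit: d5 := 5
  d6 = 6 + d4/3 + d1/3 = 118/15
  d7 = d2 - d1/3 = 15/2
  d8 = d2 + d5*3 + d7/2 = 109/4
  d9 = d7/2 - d5 = -5/4
  d10 = d2/3 = 17/6
  d11 = d4 + d6 = 157/15
  d12 = d7*5 = 75/2
Walk from origin (0, 0):
  seg 1: up by d11 = 157/15 → (0, 157/15)
  seg 2: left by d11 = 157/15 → (-157/15, 157/15)
  seg 3: down by d11 = 157/15 → (-157/15, 0)
  seg 4: right by d2 = 17/2 → (-59/30, 0)
  seg 5: right by d5 = 5 → (91/30, 0)
  seg 6: left by d3 = 11/2 → (-37/15, 0)
  seg 7: down by d7 = 15/2 → (-37/15, -15/2)
  seg 8: left by d7 = 15/2 → (-299/30, -15/2)

d6 = 118/15
d7 = 15/2
d8 = 109/4
d9 = -5/4
d10 = 17/6
d11 = 157/15
d12 = 75/2
endpoint = (-299/30, -15/2)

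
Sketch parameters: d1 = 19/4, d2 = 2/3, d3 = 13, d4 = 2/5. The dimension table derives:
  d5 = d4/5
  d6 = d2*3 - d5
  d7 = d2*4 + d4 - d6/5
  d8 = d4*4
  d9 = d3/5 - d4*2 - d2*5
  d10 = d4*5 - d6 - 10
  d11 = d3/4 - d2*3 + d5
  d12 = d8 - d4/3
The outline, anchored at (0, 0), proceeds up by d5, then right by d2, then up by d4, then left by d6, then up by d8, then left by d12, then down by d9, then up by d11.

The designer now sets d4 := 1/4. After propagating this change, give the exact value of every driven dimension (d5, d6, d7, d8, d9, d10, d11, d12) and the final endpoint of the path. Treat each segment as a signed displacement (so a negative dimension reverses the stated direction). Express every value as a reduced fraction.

d5 = 1/20
d6 = 39/20
d7 = 379/150
d8 = 1
d9 = -37/30
d10 = -107/10
d11 = 13/10
d12 = 11/12
endpoint = (-11/5, 23/6)

Apply edit: d4 := 1/4
  d5 = d4/5 = 1/20
  d6 = d2*3 - d5 = 39/20
  d7 = d2*4 + d4 - d6/5 = 379/150
  d8 = d4*4 = 1
  d9 = d3/5 - d4*2 - d2*5 = -37/30
  d10 = d4*5 - d6 - 10 = -107/10
  d11 = d3/4 - d2*3 + d5 = 13/10
  d12 = d8 - d4/3 = 11/12
Walk from origin (0, 0):
  seg 1: up by d5 = 1/20 → (0, 1/20)
  seg 2: right by d2 = 2/3 → (2/3, 1/20)
  seg 3: up by d4 = 1/4 → (2/3, 3/10)
  seg 4: left by d6 = 39/20 → (-77/60, 3/10)
  seg 5: up by d8 = 1 → (-77/60, 13/10)
  seg 6: left by d12 = 11/12 → (-11/5, 13/10)
  seg 7: down by d9 = -37/30 → (-11/5, 38/15)
  seg 8: up by d11 = 13/10 → (-11/5, 23/6)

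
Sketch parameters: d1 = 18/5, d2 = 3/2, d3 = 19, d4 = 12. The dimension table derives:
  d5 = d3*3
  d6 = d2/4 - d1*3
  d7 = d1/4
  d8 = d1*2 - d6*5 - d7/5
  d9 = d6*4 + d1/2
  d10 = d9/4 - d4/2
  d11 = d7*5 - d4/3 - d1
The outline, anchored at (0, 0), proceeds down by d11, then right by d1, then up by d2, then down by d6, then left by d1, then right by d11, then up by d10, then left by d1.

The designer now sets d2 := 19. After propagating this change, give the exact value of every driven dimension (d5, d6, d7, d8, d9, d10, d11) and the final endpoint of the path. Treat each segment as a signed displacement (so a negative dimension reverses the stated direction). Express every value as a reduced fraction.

Apply edit: d2 := 19
  d5 = d3*3 = 57
  d6 = d2/4 - d1*3 = -121/20
  d7 = d1/4 = 9/10
  d8 = d1*2 - d6*5 - d7/5 = 3727/100
  d9 = d6*4 + d1/2 = -112/5
  d10 = d9/4 - d4/2 = -58/5
  d11 = d7*5 - d4/3 - d1 = -31/10
Walk from origin (0, 0):
  seg 1: down by d11 = -31/10 → (0, 31/10)
  seg 2: right by d1 = 18/5 → (18/5, 31/10)
  seg 3: up by d2 = 19 → (18/5, 221/10)
  seg 4: down by d6 = -121/20 → (18/5, 563/20)
  seg 5: left by d1 = 18/5 → (0, 563/20)
  seg 6: right by d11 = -31/10 → (-31/10, 563/20)
  seg 7: up by d10 = -58/5 → (-31/10, 331/20)
  seg 8: left by d1 = 18/5 → (-67/10, 331/20)

d5 = 57
d6 = -121/20
d7 = 9/10
d8 = 3727/100
d9 = -112/5
d10 = -58/5
d11 = -31/10
endpoint = (-67/10, 331/20)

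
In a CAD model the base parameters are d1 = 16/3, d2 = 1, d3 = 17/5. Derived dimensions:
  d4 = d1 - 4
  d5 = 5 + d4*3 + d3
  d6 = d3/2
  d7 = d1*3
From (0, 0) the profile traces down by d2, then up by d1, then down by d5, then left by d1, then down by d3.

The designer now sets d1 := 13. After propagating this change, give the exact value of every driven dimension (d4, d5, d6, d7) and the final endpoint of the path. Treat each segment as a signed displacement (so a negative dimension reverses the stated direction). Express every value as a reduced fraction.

d4 = 9
d5 = 177/5
d6 = 17/10
d7 = 39
endpoint = (-13, -134/5)

Apply edit: d1 := 13
  d4 = d1 - 4 = 9
  d5 = 5 + d4*3 + d3 = 177/5
  d6 = d3/2 = 17/10
  d7 = d1*3 = 39
Walk from origin (0, 0):
  seg 1: down by d2 = 1 → (0, -1)
  seg 2: up by d1 = 13 → (0, 12)
  seg 3: down by d5 = 177/5 → (0, -117/5)
  seg 4: left by d1 = 13 → (-13, -117/5)
  seg 5: down by d3 = 17/5 → (-13, -134/5)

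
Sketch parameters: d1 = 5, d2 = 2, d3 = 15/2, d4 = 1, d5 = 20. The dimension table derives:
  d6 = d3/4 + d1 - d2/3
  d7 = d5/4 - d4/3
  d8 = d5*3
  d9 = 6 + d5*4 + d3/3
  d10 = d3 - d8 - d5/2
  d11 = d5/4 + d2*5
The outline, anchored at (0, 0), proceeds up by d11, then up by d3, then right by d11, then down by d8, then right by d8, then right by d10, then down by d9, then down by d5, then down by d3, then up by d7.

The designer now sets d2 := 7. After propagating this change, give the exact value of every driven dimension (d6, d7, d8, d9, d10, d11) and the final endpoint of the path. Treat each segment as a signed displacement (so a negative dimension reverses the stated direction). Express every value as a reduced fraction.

d6 = 109/24
d7 = 14/3
d8 = 60
d9 = 177/2
d10 = -125/2
d11 = 40
endpoint = (75/2, -743/6)

Apply edit: d2 := 7
  d6 = d3/4 + d1 - d2/3 = 109/24
  d7 = d5/4 - d4/3 = 14/3
  d8 = d5*3 = 60
  d9 = 6 + d5*4 + d3/3 = 177/2
  d10 = d3 - d8 - d5/2 = -125/2
  d11 = d5/4 + d2*5 = 40
Walk from origin (0, 0):
  seg 1: up by d11 = 40 → (0, 40)
  seg 2: up by d3 = 15/2 → (0, 95/2)
  seg 3: right by d11 = 40 → (40, 95/2)
  seg 4: down by d8 = 60 → (40, -25/2)
  seg 5: right by d8 = 60 → (100, -25/2)
  seg 6: right by d10 = -125/2 → (75/2, -25/2)
  seg 7: down by d9 = 177/2 → (75/2, -101)
  seg 8: down by d5 = 20 → (75/2, -121)
  seg 9: down by d3 = 15/2 → (75/2, -257/2)
  seg 10: up by d7 = 14/3 → (75/2, -743/6)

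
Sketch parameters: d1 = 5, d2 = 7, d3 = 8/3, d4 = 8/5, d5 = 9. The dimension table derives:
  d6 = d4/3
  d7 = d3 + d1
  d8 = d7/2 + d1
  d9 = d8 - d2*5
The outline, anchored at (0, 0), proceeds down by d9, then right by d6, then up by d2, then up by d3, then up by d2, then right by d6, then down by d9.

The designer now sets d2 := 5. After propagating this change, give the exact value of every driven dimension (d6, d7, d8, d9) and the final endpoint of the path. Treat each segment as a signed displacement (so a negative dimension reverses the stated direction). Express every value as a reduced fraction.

d6 = 8/15
d7 = 23/3
d8 = 53/6
d9 = -97/6
endpoint = (16/15, 45)

Apply edit: d2 := 5
  d6 = d4/3 = 8/15
  d7 = d3 + d1 = 23/3
  d8 = d7/2 + d1 = 53/6
  d9 = d8 - d2*5 = -97/6
Walk from origin (0, 0):
  seg 1: down by d9 = -97/6 → (0, 97/6)
  seg 2: right by d6 = 8/15 → (8/15, 97/6)
  seg 3: up by d2 = 5 → (8/15, 127/6)
  seg 4: up by d3 = 8/3 → (8/15, 143/6)
  seg 5: up by d2 = 5 → (8/15, 173/6)
  seg 6: right by d6 = 8/15 → (16/15, 173/6)
  seg 7: down by d9 = -97/6 → (16/15, 45)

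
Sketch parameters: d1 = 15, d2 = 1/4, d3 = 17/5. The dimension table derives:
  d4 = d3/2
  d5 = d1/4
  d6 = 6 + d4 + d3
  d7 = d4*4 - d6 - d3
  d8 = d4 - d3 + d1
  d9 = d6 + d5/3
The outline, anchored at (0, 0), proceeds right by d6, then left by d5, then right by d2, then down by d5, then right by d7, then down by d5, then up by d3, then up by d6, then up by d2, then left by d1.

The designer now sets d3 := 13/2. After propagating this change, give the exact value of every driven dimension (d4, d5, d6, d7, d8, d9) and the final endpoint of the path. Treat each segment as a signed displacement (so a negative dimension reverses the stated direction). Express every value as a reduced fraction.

d4 = 13/4
d5 = 15/4
d6 = 63/4
d7 = -37/4
d8 = 47/4
d9 = 17
endpoint = (-12, 15)

Apply edit: d3 := 13/2
  d4 = d3/2 = 13/4
  d5 = d1/4 = 15/4
  d6 = 6 + d4 + d3 = 63/4
  d7 = d4*4 - d6 - d3 = -37/4
  d8 = d4 - d3 + d1 = 47/4
  d9 = d6 + d5/3 = 17
Walk from origin (0, 0):
  seg 1: right by d6 = 63/4 → (63/4, 0)
  seg 2: left by d5 = 15/4 → (12, 0)
  seg 3: right by d2 = 1/4 → (49/4, 0)
  seg 4: down by d5 = 15/4 → (49/4, -15/4)
  seg 5: right by d7 = -37/4 → (3, -15/4)
  seg 6: down by d5 = 15/4 → (3, -15/2)
  seg 7: up by d3 = 13/2 → (3, -1)
  seg 8: up by d6 = 63/4 → (3, 59/4)
  seg 9: up by d2 = 1/4 → (3, 15)
  seg 10: left by d1 = 15 → (-12, 15)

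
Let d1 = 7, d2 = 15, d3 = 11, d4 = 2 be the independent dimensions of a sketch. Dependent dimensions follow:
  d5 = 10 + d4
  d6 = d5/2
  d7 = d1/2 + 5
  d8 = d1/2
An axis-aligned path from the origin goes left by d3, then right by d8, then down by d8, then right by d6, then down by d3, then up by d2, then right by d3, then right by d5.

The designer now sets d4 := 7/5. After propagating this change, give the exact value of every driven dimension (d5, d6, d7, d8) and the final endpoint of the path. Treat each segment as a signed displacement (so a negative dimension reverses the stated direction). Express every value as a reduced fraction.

Apply edit: d4 := 7/5
  d5 = 10 + d4 = 57/5
  d6 = d5/2 = 57/10
  d7 = d1/2 + 5 = 17/2
  d8 = d1/2 = 7/2
Walk from origin (0, 0):
  seg 1: left by d3 = 11 → (-11, 0)
  seg 2: right by d8 = 7/2 → (-15/2, 0)
  seg 3: down by d8 = 7/2 → (-15/2, -7/2)
  seg 4: right by d6 = 57/10 → (-9/5, -7/2)
  seg 5: down by d3 = 11 → (-9/5, -29/2)
  seg 6: up by d2 = 15 → (-9/5, 1/2)
  seg 7: right by d3 = 11 → (46/5, 1/2)
  seg 8: right by d5 = 57/5 → (103/5, 1/2)

d5 = 57/5
d6 = 57/10
d7 = 17/2
d8 = 7/2
endpoint = (103/5, 1/2)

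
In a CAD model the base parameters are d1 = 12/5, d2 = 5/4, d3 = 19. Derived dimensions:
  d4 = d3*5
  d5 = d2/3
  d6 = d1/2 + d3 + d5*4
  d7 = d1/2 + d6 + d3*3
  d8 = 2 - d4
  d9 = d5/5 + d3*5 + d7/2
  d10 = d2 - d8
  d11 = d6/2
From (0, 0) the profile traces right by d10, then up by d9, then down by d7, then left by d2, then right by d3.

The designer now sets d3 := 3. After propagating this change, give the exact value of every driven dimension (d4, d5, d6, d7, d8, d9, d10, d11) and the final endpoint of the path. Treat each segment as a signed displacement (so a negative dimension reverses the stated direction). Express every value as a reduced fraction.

d4 = 15
d5 = 5/12
d6 = 88/15
d7 = 241/15
d8 = -13
d9 = 1387/60
d10 = 57/4
d11 = 44/15
endpoint = (16, 141/20)

Apply edit: d3 := 3
  d4 = d3*5 = 15
  d5 = d2/3 = 5/12
  d6 = d1/2 + d3 + d5*4 = 88/15
  d7 = d1/2 + d6 + d3*3 = 241/15
  d8 = 2 - d4 = -13
  d9 = d5/5 + d3*5 + d7/2 = 1387/60
  d10 = d2 - d8 = 57/4
  d11 = d6/2 = 44/15
Walk from origin (0, 0):
  seg 1: right by d10 = 57/4 → (57/4, 0)
  seg 2: up by d9 = 1387/60 → (57/4, 1387/60)
  seg 3: down by d7 = 241/15 → (57/4, 141/20)
  seg 4: left by d2 = 5/4 → (13, 141/20)
  seg 5: right by d3 = 3 → (16, 141/20)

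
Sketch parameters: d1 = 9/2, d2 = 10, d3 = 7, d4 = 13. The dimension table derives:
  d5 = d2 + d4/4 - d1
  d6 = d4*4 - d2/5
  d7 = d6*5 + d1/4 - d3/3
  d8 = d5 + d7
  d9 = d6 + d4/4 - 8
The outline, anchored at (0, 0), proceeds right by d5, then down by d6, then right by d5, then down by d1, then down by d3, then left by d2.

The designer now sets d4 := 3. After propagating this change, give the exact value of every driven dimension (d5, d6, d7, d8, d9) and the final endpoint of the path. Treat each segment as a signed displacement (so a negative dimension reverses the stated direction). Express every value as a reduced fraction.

d5 = 25/4
d6 = 10
d7 = 1171/24
d8 = 1321/24
d9 = 11/4
endpoint = (5/2, -43/2)

Apply edit: d4 := 3
  d5 = d2 + d4/4 - d1 = 25/4
  d6 = d4*4 - d2/5 = 10
  d7 = d6*5 + d1/4 - d3/3 = 1171/24
  d8 = d5 + d7 = 1321/24
  d9 = d6 + d4/4 - 8 = 11/4
Walk from origin (0, 0):
  seg 1: right by d5 = 25/4 → (25/4, 0)
  seg 2: down by d6 = 10 → (25/4, -10)
  seg 3: right by d5 = 25/4 → (25/2, -10)
  seg 4: down by d1 = 9/2 → (25/2, -29/2)
  seg 5: down by d3 = 7 → (25/2, -43/2)
  seg 6: left by d2 = 10 → (5/2, -43/2)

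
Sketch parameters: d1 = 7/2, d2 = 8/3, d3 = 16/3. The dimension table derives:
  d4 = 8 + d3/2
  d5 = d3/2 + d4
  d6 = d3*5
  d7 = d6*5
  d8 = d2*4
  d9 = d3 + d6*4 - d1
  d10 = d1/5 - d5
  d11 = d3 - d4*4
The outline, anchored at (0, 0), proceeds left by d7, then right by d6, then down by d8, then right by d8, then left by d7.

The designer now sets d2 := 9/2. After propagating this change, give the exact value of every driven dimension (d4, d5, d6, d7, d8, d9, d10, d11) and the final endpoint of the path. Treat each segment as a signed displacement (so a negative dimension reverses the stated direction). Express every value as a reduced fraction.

d4 = 32/3
d5 = 40/3
d6 = 80/3
d7 = 400/3
d8 = 18
d9 = 217/2
d10 = -379/30
d11 = -112/3
endpoint = (-222, -18)

Apply edit: d2 := 9/2
  d4 = 8 + d3/2 = 32/3
  d5 = d3/2 + d4 = 40/3
  d6 = d3*5 = 80/3
  d7 = d6*5 = 400/3
  d8 = d2*4 = 18
  d9 = d3 + d6*4 - d1 = 217/2
  d10 = d1/5 - d5 = -379/30
  d11 = d3 - d4*4 = -112/3
Walk from origin (0, 0):
  seg 1: left by d7 = 400/3 → (-400/3, 0)
  seg 2: right by d6 = 80/3 → (-320/3, 0)
  seg 3: down by d8 = 18 → (-320/3, -18)
  seg 4: right by d8 = 18 → (-266/3, -18)
  seg 5: left by d7 = 400/3 → (-222, -18)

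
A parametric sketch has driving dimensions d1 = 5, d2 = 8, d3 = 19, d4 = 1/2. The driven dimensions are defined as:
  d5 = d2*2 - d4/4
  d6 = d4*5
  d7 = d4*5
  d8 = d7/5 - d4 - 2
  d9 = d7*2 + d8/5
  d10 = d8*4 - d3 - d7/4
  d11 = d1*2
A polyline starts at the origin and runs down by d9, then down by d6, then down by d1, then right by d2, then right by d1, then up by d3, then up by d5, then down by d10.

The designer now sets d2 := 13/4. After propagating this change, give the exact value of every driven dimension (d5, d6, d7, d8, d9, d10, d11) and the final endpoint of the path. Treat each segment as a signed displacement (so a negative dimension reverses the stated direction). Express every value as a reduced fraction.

d5 = 51/8
d6 = 5/2
d7 = 5/2
d8 = -2
d9 = 23/5
d10 = -221/8
d11 = 10
endpoint = (33/4, 409/10)

Apply edit: d2 := 13/4
  d5 = d2*2 - d4/4 = 51/8
  d6 = d4*5 = 5/2
  d7 = d4*5 = 5/2
  d8 = d7/5 - d4 - 2 = -2
  d9 = d7*2 + d8/5 = 23/5
  d10 = d8*4 - d3 - d7/4 = -221/8
  d11 = d1*2 = 10
Walk from origin (0, 0):
  seg 1: down by d9 = 23/5 → (0, -23/5)
  seg 2: down by d6 = 5/2 → (0, -71/10)
  seg 3: down by d1 = 5 → (0, -121/10)
  seg 4: right by d2 = 13/4 → (13/4, -121/10)
  seg 5: right by d1 = 5 → (33/4, -121/10)
  seg 6: up by d3 = 19 → (33/4, 69/10)
  seg 7: up by d5 = 51/8 → (33/4, 531/40)
  seg 8: down by d10 = -221/8 → (33/4, 409/10)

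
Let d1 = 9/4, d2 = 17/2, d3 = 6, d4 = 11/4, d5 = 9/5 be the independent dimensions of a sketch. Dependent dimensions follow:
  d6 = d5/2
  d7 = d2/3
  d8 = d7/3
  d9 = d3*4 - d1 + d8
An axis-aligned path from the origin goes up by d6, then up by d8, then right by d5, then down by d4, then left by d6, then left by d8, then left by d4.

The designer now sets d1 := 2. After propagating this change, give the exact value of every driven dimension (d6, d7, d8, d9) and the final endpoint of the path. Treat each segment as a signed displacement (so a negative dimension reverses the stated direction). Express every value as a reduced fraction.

Apply edit: d1 := 2
  d6 = d5/2 = 9/10
  d7 = d2/3 = 17/6
  d8 = d7/3 = 17/18
  d9 = d3*4 - d1 + d8 = 413/18
Walk from origin (0, 0):
  seg 1: up by d6 = 9/10 → (0, 9/10)
  seg 2: up by d8 = 17/18 → (0, 83/45)
  seg 3: right by d5 = 9/5 → (9/5, 83/45)
  seg 4: down by d4 = 11/4 → (9/5, -163/180)
  seg 5: left by d6 = 9/10 → (9/10, -163/180)
  seg 6: left by d8 = 17/18 → (-2/45, -163/180)
  seg 7: left by d4 = 11/4 → (-503/180, -163/180)

d6 = 9/10
d7 = 17/6
d8 = 17/18
d9 = 413/18
endpoint = (-503/180, -163/180)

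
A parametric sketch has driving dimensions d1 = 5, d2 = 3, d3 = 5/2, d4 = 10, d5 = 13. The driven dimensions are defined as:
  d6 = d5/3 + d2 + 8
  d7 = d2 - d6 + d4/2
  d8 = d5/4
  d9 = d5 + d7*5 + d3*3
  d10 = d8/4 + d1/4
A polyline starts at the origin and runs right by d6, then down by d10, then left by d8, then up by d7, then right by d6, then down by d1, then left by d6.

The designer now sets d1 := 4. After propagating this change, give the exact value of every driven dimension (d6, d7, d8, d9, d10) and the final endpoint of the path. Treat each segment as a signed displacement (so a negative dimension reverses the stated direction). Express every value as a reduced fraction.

Apply edit: d1 := 4
  d6 = d5/3 + d2 + 8 = 46/3
  d7 = d2 - d6 + d4/2 = -22/3
  d8 = d5/4 = 13/4
  d9 = d5 + d7*5 + d3*3 = -97/6
  d10 = d8/4 + d1/4 = 29/16
Walk from origin (0, 0):
  seg 1: right by d6 = 46/3 → (46/3, 0)
  seg 2: down by d10 = 29/16 → (46/3, -29/16)
  seg 3: left by d8 = 13/4 → (145/12, -29/16)
  seg 4: up by d7 = -22/3 → (145/12, -439/48)
  seg 5: right by d6 = 46/3 → (329/12, -439/48)
  seg 6: down by d1 = 4 → (329/12, -631/48)
  seg 7: left by d6 = 46/3 → (145/12, -631/48)

d6 = 46/3
d7 = -22/3
d8 = 13/4
d9 = -97/6
d10 = 29/16
endpoint = (145/12, -631/48)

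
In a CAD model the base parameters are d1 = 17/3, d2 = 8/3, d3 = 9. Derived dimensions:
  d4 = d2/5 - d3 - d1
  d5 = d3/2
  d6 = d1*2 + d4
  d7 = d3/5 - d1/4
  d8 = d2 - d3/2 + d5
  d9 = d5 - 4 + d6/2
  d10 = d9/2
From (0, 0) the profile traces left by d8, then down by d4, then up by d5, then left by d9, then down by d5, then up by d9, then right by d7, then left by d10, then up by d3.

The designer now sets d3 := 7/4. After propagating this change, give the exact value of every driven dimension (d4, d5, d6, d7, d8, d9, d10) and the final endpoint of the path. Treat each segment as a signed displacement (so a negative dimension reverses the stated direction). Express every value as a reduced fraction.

d4 = -413/60
d5 = 7/8
d6 = 89/20
d7 = -16/15
d8 = 8/3
d9 = -9/10
d10 = -9/20
endpoint = (-143/60, 116/15)

Apply edit: d3 := 7/4
  d4 = d2/5 - d3 - d1 = -413/60
  d5 = d3/2 = 7/8
  d6 = d1*2 + d4 = 89/20
  d7 = d3/5 - d1/4 = -16/15
  d8 = d2 - d3/2 + d5 = 8/3
  d9 = d5 - 4 + d6/2 = -9/10
  d10 = d9/2 = -9/20
Walk from origin (0, 0):
  seg 1: left by d8 = 8/3 → (-8/3, 0)
  seg 2: down by d4 = -413/60 → (-8/3, 413/60)
  seg 3: up by d5 = 7/8 → (-8/3, 931/120)
  seg 4: left by d9 = -9/10 → (-53/30, 931/120)
  seg 5: down by d5 = 7/8 → (-53/30, 413/60)
  seg 6: up by d9 = -9/10 → (-53/30, 359/60)
  seg 7: right by d7 = -16/15 → (-17/6, 359/60)
  seg 8: left by d10 = -9/20 → (-143/60, 359/60)
  seg 9: up by d3 = 7/4 → (-143/60, 116/15)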